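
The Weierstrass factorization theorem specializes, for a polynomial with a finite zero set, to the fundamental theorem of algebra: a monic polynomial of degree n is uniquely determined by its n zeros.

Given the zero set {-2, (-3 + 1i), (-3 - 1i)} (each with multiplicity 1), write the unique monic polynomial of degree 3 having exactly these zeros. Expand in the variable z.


The polynomial is p(z) = ∏_{α ∈ S} (z − α), where S = {-2, (-3 + 1i), (-3 - 1i)}.
Expanding the product yields: p(z) = z^3 + 8·z^2 + 22·z + 20.
Note conjugate pairs combine to real quadratics: (z − (-3+1i))(z − (-3−1i)) = z² + 6z + 10.
The resulting polynomial has degree 3 and real coefficients as required.

p(z) = z^3 + 8·z^2 + 22·z + 20.


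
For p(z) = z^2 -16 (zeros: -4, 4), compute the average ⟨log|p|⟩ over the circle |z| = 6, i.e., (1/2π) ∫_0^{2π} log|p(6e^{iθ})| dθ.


Zeros: -4, 4; r = 6.
Inside |z| < r: -4, 4. Outside (|z| ≥ r): ∅.
p(0) = -16, so log|p(0)| = log(16) = 2.7726.
Apply Jensen: I(r) = log|p(0)| + Σ_k log(r/|z_k|), summed over zeros inside |z| < r.
  log(r/|z_k|) for z_k = -4: log(6/4) = 0.4055
  log(r/|z_k|) for z_k = 4: log(6/4) = 0.4055
Sum over inside zeros: 0.8109.
I(r) = log|p(0)| + (inside sum) = 2.7726 + 0.8109 = 3.5835.
Closed form (all zeros inside, monic): I(r) = n·log(r) = 2·log(6) = 3.5835. ✓

I(r) ≈ 3.5835.


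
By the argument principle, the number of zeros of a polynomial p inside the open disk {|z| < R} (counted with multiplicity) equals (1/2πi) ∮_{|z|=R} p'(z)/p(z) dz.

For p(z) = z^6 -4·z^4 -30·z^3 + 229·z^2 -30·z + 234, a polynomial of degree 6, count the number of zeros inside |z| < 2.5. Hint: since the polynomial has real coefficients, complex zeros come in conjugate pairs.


The zeros of p are: (3 + 2i), (3 - 2i), (-3 + 3i), (-3 - 3i), (0 + 1i), (0 - 1i).
Their magnitudes are: 3.606, 3.606, 4.243, 4.243, 1, 1.
Zeros with |z| < R = 2.5: (0 + 1i), (0 - 1i).
Count = 2.
By the argument principle, (1/2πi) ∮_{|z|=R} p'(z)/p(z) dz equals exactly this count.

Number of zeros inside |z| < 2.5: 2.


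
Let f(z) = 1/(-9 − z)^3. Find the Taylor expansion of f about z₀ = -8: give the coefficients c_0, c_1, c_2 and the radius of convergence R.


Let w = z − z₀, so z = z₀ + w.
Then -9 − z = -9 − (z₀ + w) = (-9 − z₀) − w = -1 − w.
f(z) = 1/(-1 − w)^3 = (1/(-1)^3) · (1 − w/(-1))^{−3}.
By the binomial series (1−u)^{−3} = Σ_{n≥0} C(n+2, 2) u^n for |u|<1, with u = w/(-1):
  c_n = C(n+2, 2) / (-1)^(n+3).
  c_0 = 1/(-1)^3 = -1.
  c_1 = 3/(-1)^4 = 3.
  c_2 = 6/(-1)^5 = -6.
The series is valid for |w/d| < 1, i.e. |z − z₀| < |d|.
Radius of convergence: R = |-9 − z₀| = |-1| = 1 (distance from z₀ to the singularity z = -9).

c_0 = -1, c_1 = 3, c_2 = -6; R = 1.


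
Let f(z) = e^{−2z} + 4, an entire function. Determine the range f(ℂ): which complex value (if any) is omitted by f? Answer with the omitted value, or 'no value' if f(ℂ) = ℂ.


Little Picard bounds the complement of f(ℂ) to at most one point.
e^{−2z} is never zero on ℂ, so 1·e^{−2z} takes every value in ℂ ∖ {0}. Adding 4 shifts the range to ℂ ∖ {4}. Thus f omits exactly the value 4.

Omitted value: 4.


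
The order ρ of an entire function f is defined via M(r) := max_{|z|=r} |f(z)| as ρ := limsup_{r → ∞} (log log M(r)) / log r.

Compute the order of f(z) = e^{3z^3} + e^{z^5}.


Each summand is entire of order 3 and 5 respectively (as in the single-exponential case). The order of a sum is at most the max of the orders, so ρ ≤ 5. For the lower bound: on |z|=r choose arg z so that 1z^5 is real positive; then |e^{1z^5}| = e^{1r^5} while |e^{3z^3}| ≤ e^{3r^3} = o(e^{1r^5}). So |f| ≥ e^{1r^5}(1 − o(1)) and ρ ≥ 5. Hence ρ = max(3, 5) = 5.
Therefore ρ = 5.

Order ρ = 5.


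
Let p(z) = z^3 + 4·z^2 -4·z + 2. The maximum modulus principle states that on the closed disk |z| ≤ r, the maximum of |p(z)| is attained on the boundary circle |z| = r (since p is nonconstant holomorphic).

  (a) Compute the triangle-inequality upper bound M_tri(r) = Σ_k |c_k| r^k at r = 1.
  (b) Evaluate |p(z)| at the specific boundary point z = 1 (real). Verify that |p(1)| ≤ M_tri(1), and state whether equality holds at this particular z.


Coefficients: c_0 = 2, c_1 = -4, c_2 = 4, c_3 = 1. Radius r = 1.
Part (a). Triangle bound: M_tri(r) = Σ_k |c_k| r^k
  = |2|·1^0 + |-4|·1^1 + |4|·1^2 + |1|·1^3
  = 2 + 4 + 4 + 1 = 11.
This bounds M(r) := max_{|z|=r} |p(z)| from above; equality holds iff all terms c_k z^k can be made to align in phase at a single z on |z|=r.
Part (b). At z = 1 (real, on the circle |z| = r):
  p(1) = (2)·1^0 + (-4)·1^1 + (4)·1^2 + (1)·1^3 = 3.
  |p(1)| = 3.
Check: |p(1)| = 3 ≤ 11 = M_tri(1). ✓ Equality does not hold at z = 1 (the coefficients have mixed signs, so the terms do not all align in phase there).

M_tri(1) = 11; |p(1)| = 3; equality at z=1: no.


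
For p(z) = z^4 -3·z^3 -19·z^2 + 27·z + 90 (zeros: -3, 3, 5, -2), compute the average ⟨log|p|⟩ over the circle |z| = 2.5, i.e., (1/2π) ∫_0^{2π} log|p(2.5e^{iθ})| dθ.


Zeros: -3, -2, 3, 5; r = 2.5.
Inside |z| < r: -2. Outside (|z| ≥ r): -3, 3, 5.
p(0) = 90, so log|p(0)| = log(90) = 4.4998.
Apply Jensen: I(r) = log|p(0)| + Σ_k log(r/|z_k|), summed over zeros inside |z| < r.
  log(r/|z_k|) for z_k = -2: log(2.5/2) = 0.2231
  Outside zeros (-3, 3, 5) contribute nothing to the Jensen sum.
Sum over inside zeros: 0.2231.
I(r) = log|p(0)| + (inside sum) = 4.4998 + 0.2231 = 4.7230.
Note: since some zeros are outside |z| ≤ r, the simplified n·log(r) form does NOT apply — only the inside zeros contribute.

I(r) ≈ 4.7230.


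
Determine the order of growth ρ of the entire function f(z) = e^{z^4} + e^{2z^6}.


Each summand is entire of order 4 and 6 respectively (as in the single-exponential case). The order of a sum is at most the max of the orders, so ρ ≤ 6. For the lower bound: on |z|=r choose arg z so that 2z^6 is real positive; then |e^{2z^6}| = e^{2r^6} while |e^{1z^4}| ≤ e^{1r^4} = o(e^{2r^6}). So |f| ≥ e^{2r^6}(1 − o(1)) and ρ ≥ 6. Hence ρ = max(4, 6) = 6.
Therefore ρ = 6.

Order ρ = 6.


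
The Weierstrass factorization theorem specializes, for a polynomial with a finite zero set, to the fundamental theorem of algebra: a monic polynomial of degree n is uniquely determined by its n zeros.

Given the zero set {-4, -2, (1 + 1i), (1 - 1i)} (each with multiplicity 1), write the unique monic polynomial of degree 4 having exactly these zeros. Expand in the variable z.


The polynomial is p(z) = ∏_{α ∈ S} (z − α), where S = {-4, -2, (1 + 1i), (1 - 1i)}.
Expanding the product yields: p(z) = z^4 + 4·z^3 -2·z^2 -4·z + 16.
Note conjugate pairs combine to real quadratics: (z − (1+1i))(z − (1−1i)) = z² − 2z + 2.
The resulting polynomial has degree 4 and real coefficients as required.

p(z) = z^4 + 4·z^3 -2·z^2 -4·z + 16.


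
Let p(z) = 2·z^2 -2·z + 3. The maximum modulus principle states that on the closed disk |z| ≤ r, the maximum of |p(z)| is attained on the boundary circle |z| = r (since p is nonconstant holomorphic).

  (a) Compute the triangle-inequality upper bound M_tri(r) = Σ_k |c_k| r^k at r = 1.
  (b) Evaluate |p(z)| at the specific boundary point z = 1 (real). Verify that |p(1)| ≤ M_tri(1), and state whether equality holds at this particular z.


Coefficients: c_0 = 3, c_1 = -2, c_2 = 2. Radius r = 1.
Part (a). Triangle bound: M_tri(r) = Σ_k |c_k| r^k
  = |3|·1^0 + |-2|·1^1 + |2|·1^2
  = 3 + 2 + 2 = 7.
This bounds M(r) := max_{|z|=r} |p(z)| from above; equality holds iff all terms c_k z^k can be made to align in phase at a single z on |z|=r.
Part (b). At z = 1 (real, on the circle |z| = r):
  p(1) = (3)·1^0 + (-2)·1^1 + (2)·1^2 = 3.
  |p(1)| = 3.
Check: |p(1)| = 3 ≤ 7 = M_tri(1). ✓ Equality does not hold at z = 1 (the coefficients have mixed signs, so the terms do not all align in phase there).

M_tri(1) = 7; |p(1)| = 3; equality at z=1: no.


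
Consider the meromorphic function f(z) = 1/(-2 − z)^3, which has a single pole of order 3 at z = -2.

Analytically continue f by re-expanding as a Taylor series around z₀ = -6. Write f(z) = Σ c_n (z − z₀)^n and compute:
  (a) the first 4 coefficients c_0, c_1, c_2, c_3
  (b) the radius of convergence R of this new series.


Let w = z − z₀, so z = z₀ + w.
Then -2 − z = -2 − (z₀ + w) = (-2 − z₀) − w = 4 − w.
f(z) = 1/(4 − w)^3 = (1/(4)^3) · (1 − w/(4))^{−3}.
By the binomial series (1−u)^{−3} = Σ_{n≥0} C(n+2, 2) u^n for |u|<1, with u = w/(4):
  c_n = C(n+2, 2) / (4)^(n+3).
  c_0 = 1/(4)^3 = 1/64.
  c_1 = 3/(4)^4 = 3/256.
  c_2 = 6/(4)^5 = 3/512.
  c_3 = 10/(4)^6 = 5/2048.
The series is valid for |w/d| < 1, i.e. |z − z₀| < |d|.
Radius of convergence: R = |-2 − z₀| = |4| = 4 (distance from z₀ to the singularity z = -2).

c_0 = 1/64, c_1 = 3/256, c_2 = 3/512, c_3 = 5/2048; R = 4.


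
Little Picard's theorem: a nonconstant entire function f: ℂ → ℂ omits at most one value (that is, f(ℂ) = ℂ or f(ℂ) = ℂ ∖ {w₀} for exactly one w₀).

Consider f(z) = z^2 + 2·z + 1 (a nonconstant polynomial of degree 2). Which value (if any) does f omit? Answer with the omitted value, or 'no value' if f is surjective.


Little Picard bounds the complement of f(ℂ) to at most one point.
For every w ∈ ℂ, the equation p(z) − w = 0 is a nonconstant polynomial in z and hence has at least one root by the fundamental theorem of algebra. So p is surjective onto ℂ, omitting no value.

Omitted value: no value.


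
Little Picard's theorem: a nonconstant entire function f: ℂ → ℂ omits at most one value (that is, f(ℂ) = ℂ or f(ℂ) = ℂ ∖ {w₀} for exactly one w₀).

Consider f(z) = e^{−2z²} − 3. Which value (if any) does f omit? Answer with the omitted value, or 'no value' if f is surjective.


Little Picard bounds the complement of f(ℂ) to at most one point.
The exponent g(z) = −2z² is a nonconstant polynomial, hence surjective onto ℂ. So e^{g(z)} takes every value in {e^w : w ∈ ℂ} = ℂ ∖ {0}. Adding -3 shifts the range to ℂ ∖ {-3}. f omits exactly -3.

Omitted value: -3.


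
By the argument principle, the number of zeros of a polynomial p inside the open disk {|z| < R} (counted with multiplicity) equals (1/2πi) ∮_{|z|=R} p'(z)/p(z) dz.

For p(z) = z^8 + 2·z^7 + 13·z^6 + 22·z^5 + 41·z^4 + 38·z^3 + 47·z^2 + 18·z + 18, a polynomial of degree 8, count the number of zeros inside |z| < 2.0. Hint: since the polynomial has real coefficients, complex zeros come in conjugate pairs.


The zeros of p are: (0 + 1i), (0 - 1i), (0 + 3i), (0 - 3i), (-1 + 1i), (-1 - 1i), (0 + 1i), (0 - 1i).
Their magnitudes are: 1, 1, 3, 3, 1.414, 1.414, 1, 1.
Zeros with |z| < R = 2.0: (0 + 1i), (0 - 1i), (-1 + 1i), (-1 - 1i), (0 + 1i), (0 - 1i).
Count = 6.
By the argument principle, (1/2πi) ∮_{|z|=R} p'(z)/p(z) dz equals exactly this count.

Number of zeros inside |z| < 2.0: 6.


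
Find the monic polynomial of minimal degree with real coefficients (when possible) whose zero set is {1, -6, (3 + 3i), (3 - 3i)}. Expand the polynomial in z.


The polynomial is p(z) = ∏_{α ∈ S} (z − α), where S = {1, -6, (3 + 3i), (3 - 3i)}.
Expanding the product yields: p(z) = z^4 -z^3 -18·z^2 + 126·z -108.
Note conjugate pairs combine to real quadratics: (z − (3+3i))(z − (3−3i)) = z² − 6z + 18.
The resulting polynomial has degree 4 and real coefficients as required.

p(z) = z^4 -z^3 -18·z^2 + 126·z -108.


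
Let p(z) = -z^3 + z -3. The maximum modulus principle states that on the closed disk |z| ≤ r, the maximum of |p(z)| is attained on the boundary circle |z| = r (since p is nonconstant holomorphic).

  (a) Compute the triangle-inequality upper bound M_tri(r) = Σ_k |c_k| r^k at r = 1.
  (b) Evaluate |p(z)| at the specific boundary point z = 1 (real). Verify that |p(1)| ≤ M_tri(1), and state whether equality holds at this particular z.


Coefficients: c_0 = -3, c_1 = 1, c_2 = 0, c_3 = -1. Radius r = 1.
Part (a). Triangle bound: M_tri(r) = Σ_k |c_k| r^k
  = |-3|·1^0 + |1|·1^1 + |0|·1^2 + |-1|·1^3
  = 3 + 1 + 0 + 1 = 5.
This bounds M(r) := max_{|z|=r} |p(z)| from above; equality holds iff all terms c_k z^k can be made to align in phase at a single z on |z|=r.
Part (b). At z = 1 (real, on the circle |z| = r):
  p(1) = (-3)·1^0 + (1)·1^1 + (0)·1^2 + (-1)·1^3 = -3.
  |p(1)| = 3.
Check: |p(1)| = 3 ≤ 5 = M_tri(1). ✓ Equality does not hold at z = 1 (the coefficients have mixed signs, so the terms do not all align in phase there).

M_tri(1) = 5; |p(1)| = 3; equality at z=1: no.


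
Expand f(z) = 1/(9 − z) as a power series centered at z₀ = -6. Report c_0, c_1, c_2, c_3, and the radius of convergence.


Let w = z − z₀, so z = z₀ + w.
Then 9 − z = 9 − (z₀ + w) = (9 − z₀) − w = 15 − w.
f(z) = 1/(15 − w) = (1/(15)) · 1/(1 − w/(15)) = Σ_{n≥0} w^n / (15)^(n+1).
So c_n = 1/(15)^(n+1):
  c_0 = 1/(15)^1 = 1/15.
  c_1 = 1/(15)^2 = 1/225.
  c_2 = 1/(15)^3 = 1/3375.
  c_3 = 1/(15)^4 = 1/50625.
The series is valid for |w/d| < 1, i.e. |z − z₀| < |d|.
Radius of convergence: R = |9 − z₀| = |15| = 15 (distance from z₀ to the singularity z = 9).

c_0 = 1/15, c_1 = 1/225, c_2 = 1/3375, c_3 = 1/50625; R = 15.


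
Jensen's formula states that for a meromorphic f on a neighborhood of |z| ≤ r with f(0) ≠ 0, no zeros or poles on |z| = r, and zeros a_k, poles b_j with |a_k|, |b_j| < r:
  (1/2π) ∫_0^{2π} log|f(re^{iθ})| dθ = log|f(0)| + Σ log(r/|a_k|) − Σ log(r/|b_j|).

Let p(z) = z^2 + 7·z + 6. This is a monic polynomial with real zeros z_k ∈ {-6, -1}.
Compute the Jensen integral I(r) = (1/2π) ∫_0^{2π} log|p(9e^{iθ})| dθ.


Zeros: -6, -1; r = 9.
Inside |z| < r: -6, -1. Outside (|z| ≥ r): ∅.
p(0) = 6, so log|p(0)| = log(6) = 1.7918.
Apply Jensen: I(r) = log|p(0)| + Σ_k log(r/|z_k|), summed over zeros inside |z| < r.
  log(r/|z_k|) for z_k = -6: log(9/6) = 0.4055
  log(r/|z_k|) for z_k = -1: log(9/1) = 2.1972
Sum over inside zeros: 2.6027.
I(r) = log|p(0)| + (inside sum) = 1.7918 + 2.6027 = 4.3944.
Closed form (all zeros inside, monic): I(r) = n·log(r) = 2·log(9) = 4.3944. ✓

I(r) ≈ 4.3944.


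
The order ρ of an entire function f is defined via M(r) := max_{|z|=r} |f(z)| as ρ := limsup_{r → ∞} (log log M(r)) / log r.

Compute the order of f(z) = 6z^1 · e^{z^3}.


M(r) = max_{|z|=r} |6|·|z|^1·|e^{z^3}| = 6·r^1 · e^{1r^3} (the factors attain their maxima compatibly on |z|=r). Then log M(r) = log 6 + 1·log r + 1r^3, dominated by the last term, so log log M(r) ~ 3·log r. The polynomial factor 6z^1 contributes only a log r term and does not affect the order. ρ = 3.
Therefore ρ = 3.

Order ρ = 3.


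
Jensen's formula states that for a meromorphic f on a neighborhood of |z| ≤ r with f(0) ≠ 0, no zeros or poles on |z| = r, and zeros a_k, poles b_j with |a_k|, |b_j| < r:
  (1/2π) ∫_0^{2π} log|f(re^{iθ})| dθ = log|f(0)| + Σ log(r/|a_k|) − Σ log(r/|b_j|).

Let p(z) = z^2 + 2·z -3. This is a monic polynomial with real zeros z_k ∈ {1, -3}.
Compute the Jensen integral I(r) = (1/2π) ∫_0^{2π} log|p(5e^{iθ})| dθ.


Zeros: -3, 1; r = 5.
Inside |z| < r: -3, 1. Outside (|z| ≥ r): ∅.
p(0) = -3, so log|p(0)| = log(3) = 1.0986.
Apply Jensen: I(r) = log|p(0)| + Σ_k log(r/|z_k|), summed over zeros inside |z| < r.
  log(r/|z_k|) for z_k = 1: log(5/1) = 1.6094
  log(r/|z_k|) for z_k = -3: log(5/3) = 0.5108
Sum over inside zeros: 2.1203.
I(r) = log|p(0)| + (inside sum) = 1.0986 + 2.1203 = 3.2189.
Closed form (all zeros inside, monic): I(r) = n·log(r) = 2·log(5) = 3.2189. ✓

I(r) ≈ 3.2189.


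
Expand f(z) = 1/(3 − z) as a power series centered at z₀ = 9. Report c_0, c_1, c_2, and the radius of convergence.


Let w = z − z₀, so z = z₀ + w.
Then 3 − z = 3 − (z₀ + w) = (3 − z₀) − w = -6 − w.
f(z) = 1/(-6 − w) = (1/(-6)) · 1/(1 − w/(-6)) = Σ_{n≥0} w^n / (-6)^(n+1).
So c_n = 1/(-6)^(n+1):
  c_0 = 1/(-6)^1 = -1/6.
  c_1 = 1/(-6)^2 = 1/36.
  c_2 = 1/(-6)^3 = -1/216.
The series is valid for |w/d| < 1, i.e. |z − z₀| < |d|.
Radius of convergence: R = |3 − z₀| = |-6| = 6 (distance from z₀ to the singularity z = 3).

c_0 = -1/6, c_1 = 1/36, c_2 = -1/216; R = 6.


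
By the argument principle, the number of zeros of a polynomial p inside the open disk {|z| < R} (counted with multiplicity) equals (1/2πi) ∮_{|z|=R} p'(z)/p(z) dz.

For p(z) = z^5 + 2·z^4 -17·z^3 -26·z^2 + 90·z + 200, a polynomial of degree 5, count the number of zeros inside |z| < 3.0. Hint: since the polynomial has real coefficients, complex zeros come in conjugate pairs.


The zeros of p are: -4, (-2 + 1i), (-2 - 1i), (3 + 1i), (3 - 1i).
Their magnitudes are: 4, 2.236, 2.236, 3.162, 3.162.
Zeros with |z| < R = 3.0: (-2 + 1i), (-2 - 1i).
Count = 2.
By the argument principle, (1/2πi) ∮_{|z|=R} p'(z)/p(z) dz equals exactly this count.

Number of zeros inside |z| < 3.0: 2.


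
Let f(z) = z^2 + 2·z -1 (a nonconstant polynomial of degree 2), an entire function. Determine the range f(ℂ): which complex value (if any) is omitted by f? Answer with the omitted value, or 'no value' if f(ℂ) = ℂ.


Little Picard bounds the complement of f(ℂ) to at most one point.
For every w ∈ ℂ, the equation p(z) − w = 0 is a nonconstant polynomial in z and hence has at least one root by the fundamental theorem of algebra. So p is surjective onto ℂ, omitting no value.

Omitted value: no value.


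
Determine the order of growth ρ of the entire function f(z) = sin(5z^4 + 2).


Write sin(w) = (e^{iw} ± e^{−iw})/(2 or 2i), so |sin(w)| ≤ e^{|w|}. With w = 5z^4 + 2, |w| ≤ 5r^4 + 2 on |z|=r, giving M(r) ≤ e^{5r^4 + 2} and ρ ≤ 4. For the lower bound, choose z on |z|=r with 5z^4 purely imaginary of modulus 5r^4; then |sin(5z^4 + 2)| grows like e^{5r^4}/2, so ρ ≥ 4. Hence ρ = 4.
Therefore ρ = 4.

Order ρ = 4.


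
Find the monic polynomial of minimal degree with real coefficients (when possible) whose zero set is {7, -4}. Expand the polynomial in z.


The polynomial is p(z) = ∏_{α ∈ S} (z − α), where S = {7, -4}.
Expanding the product yields: p(z) = z^2 -3·z -28.
The resulting polynomial has degree 2 and real coefficients as required.

p(z) = z^2 -3·z -28.


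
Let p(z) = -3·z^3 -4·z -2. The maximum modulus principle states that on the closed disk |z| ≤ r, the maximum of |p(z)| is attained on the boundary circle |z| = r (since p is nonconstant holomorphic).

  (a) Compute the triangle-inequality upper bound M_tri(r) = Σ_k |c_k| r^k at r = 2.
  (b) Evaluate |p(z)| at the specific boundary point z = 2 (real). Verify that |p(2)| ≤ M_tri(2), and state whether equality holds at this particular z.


Coefficients: c_0 = -2, c_1 = -4, c_2 = 0, c_3 = -3. Radius r = 2.
Part (a). Triangle bound: M_tri(r) = Σ_k |c_k| r^k
  = |-2|·2^0 + |-4|·2^1 + |0|·2^2 + |-3|·2^3
  = 2 + 8 + 0 + 24 = 34.
This bounds M(r) := max_{|z|=r} |p(z)| from above; equality holds iff all terms c_k z^k can be made to align in phase at a single z on |z|=r.
Part (b). At z = 2 (real, on the circle |z| = r):
  p(2) = (-2)·2^0 + (-4)·2^1 + (0)·2^2 + (-3)·2^3 = -34.
  |p(2)| = 34.
Since all nonzero coefficients share the same sign, |p(2)| = 34 = M_tri(2); the triangle bound is attained at z = 2, so in fact M(r) = 34.

M_tri(2) = 34; |p(2)| = 34; equality at z=2: yes.


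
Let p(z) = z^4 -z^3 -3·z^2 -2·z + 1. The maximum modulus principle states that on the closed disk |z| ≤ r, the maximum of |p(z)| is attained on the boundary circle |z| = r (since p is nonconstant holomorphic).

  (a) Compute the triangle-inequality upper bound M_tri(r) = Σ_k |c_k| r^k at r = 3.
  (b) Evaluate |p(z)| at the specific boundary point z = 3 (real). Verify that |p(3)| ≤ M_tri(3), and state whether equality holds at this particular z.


Coefficients: c_0 = 1, c_1 = -2, c_2 = -3, c_3 = -1, c_4 = 1. Radius r = 3.
Part (a). Triangle bound: M_tri(r) = Σ_k |c_k| r^k
  = |1|·3^0 + |-2|·3^1 + |-3|·3^2 + |-1|·3^3 + |1|·3^4
  = 1 + 6 + 27 + 27 + 81 = 142.
This bounds M(r) := max_{|z|=r} |p(z)| from above; equality holds iff all terms c_k z^k can be made to align in phase at a single z on |z|=r.
Part (b). At z = 3 (real, on the circle |z| = r):
  p(3) = (1)·3^0 + (-2)·3^1 + (-3)·3^2 + (-1)·3^3 + (1)·3^4 = 22.
  |p(3)| = 22.
Check: |p(3)| = 22 ≤ 142 = M_tri(3). ✓ Equality does not hold at z = 3 (the coefficients have mixed signs, so the terms do not all align in phase there).

M_tri(3) = 142; |p(3)| = 22; equality at z=3: no.


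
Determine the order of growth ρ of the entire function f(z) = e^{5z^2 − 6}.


|e^{5z^2 − 6}| = e^{Re(5·z^2) + -6} ≤ e^{5|z|^2 + -6} = e^{5r^2 + -6} on |z| = r, so ρ ≤ 2. Choosing z on |z|=r so that 5·z^2 is real positive (always possible by picking arg z appropriately) gives |f(z)| = e^{5r^2 + -6}, matching the bound. The additive constant -6 does not affect log log M(r) ~ 2·log r. Hence ρ = 2.
Therefore ρ = 2.

Order ρ = 2.


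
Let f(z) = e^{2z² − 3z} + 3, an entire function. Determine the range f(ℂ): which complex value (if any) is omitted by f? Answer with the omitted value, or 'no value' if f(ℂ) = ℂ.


Little Picard bounds the complement of f(ℂ) to at most one point.
The exponent g(z) = 2z² − 3z is a nonconstant polynomial, hence surjective onto ℂ. So e^{g(z)} takes every value in {e^w : w ∈ ℂ} = ℂ ∖ {0}. Adding 3 shifts the range to ℂ ∖ {3}. f omits exactly 3.

Omitted value: 3.


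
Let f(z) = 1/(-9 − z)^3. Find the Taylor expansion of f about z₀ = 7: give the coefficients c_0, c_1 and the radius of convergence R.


Let w = z − z₀, so z = z₀ + w.
Then -9 − z = -9 − (z₀ + w) = (-9 − z₀) − w = -16 − w.
f(z) = 1/(-16 − w)^3 = (1/(-16)^3) · (1 − w/(-16))^{−3}.
By the binomial series (1−u)^{−3} = Σ_{n≥0} C(n+2, 2) u^n for |u|<1, with u = w/(-16):
  c_n = C(n+2, 2) / (-16)^(n+3).
  c_0 = 1/(-16)^3 = -1/4096.
  c_1 = 3/(-16)^4 = 3/65536.
The series is valid for |w/d| < 1, i.e. |z − z₀| < |d|.
Radius of convergence: R = |-9 − z₀| = |-16| = 16 (distance from z₀ to the singularity z = -9).

c_0 = -1/4096, c_1 = 3/65536; R = 16.


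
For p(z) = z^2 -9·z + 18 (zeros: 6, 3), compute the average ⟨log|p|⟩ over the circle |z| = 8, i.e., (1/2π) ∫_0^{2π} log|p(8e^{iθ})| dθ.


Zeros: 3, 6; r = 8.
Inside |z| < r: 3, 6. Outside (|z| ≥ r): ∅.
p(0) = 18, so log|p(0)| = log(18) = 2.8904.
Apply Jensen: I(r) = log|p(0)| + Σ_k log(r/|z_k|), summed over zeros inside |z| < r.
  log(r/|z_k|) for z_k = 6: log(8/6) = 0.2877
  log(r/|z_k|) for z_k = 3: log(8/3) = 0.9808
Sum over inside zeros: 1.2685.
I(r) = log|p(0)| + (inside sum) = 2.8904 + 1.2685 = 4.1589.
Closed form (all zeros inside, monic): I(r) = n·log(r) = 2·log(8) = 4.1589. ✓

I(r) ≈ 4.1589.


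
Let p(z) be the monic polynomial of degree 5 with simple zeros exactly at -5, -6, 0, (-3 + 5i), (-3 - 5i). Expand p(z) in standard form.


The polynomial is p(z) = ∏_{α ∈ S} (z − α), where S = {-5, -6, 0, (-3 + 5i), (-3 - 5i)}.
Expanding the product yields: p(z) = z^5 + 17·z^4 + 130·z^3 + 554·z^2 + 1020·z.
Note conjugate pairs combine to real quadratics: (z − (-3+5i))(z − (-3−5i)) = z² + 6z + 34.
The resulting polynomial has degree 5 and real coefficients as required.

p(z) = z^5 + 17·z^4 + 130·z^3 + 554·z^2 + 1020·z.


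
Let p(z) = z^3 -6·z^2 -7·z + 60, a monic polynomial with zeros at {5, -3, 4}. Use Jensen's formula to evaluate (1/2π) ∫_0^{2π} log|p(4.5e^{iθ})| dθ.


Zeros: -3, 4, 5; r = 4.5.
Inside |z| < r: -3, 4. Outside (|z| ≥ r): 5.
p(0) = 60, so log|p(0)| = log(60) = 4.0943.
Apply Jensen: I(r) = log|p(0)| + Σ_k log(r/|z_k|), summed over zeros inside |z| < r.
  log(r/|z_k|) for z_k = -3: log(4.5/3) = 0.4055
  log(r/|z_k|) for z_k = 4: log(4.5/4) = 0.1178
  Outside zeros (5) contribute nothing to the Jensen sum.
Sum over inside zeros: 0.5232.
I(r) = log|p(0)| + (inside sum) = 4.0943 + 0.5232 = 4.6176.
Note: since some zeros are outside |z| ≤ r, the simplified n·log(r) form does NOT apply — only the inside zeros contribute.

I(r) ≈ 4.6176.


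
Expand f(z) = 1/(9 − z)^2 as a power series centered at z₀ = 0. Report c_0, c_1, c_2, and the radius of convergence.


Let w = z − z₀, so z = z₀ + w.
Then 9 − z = 9 − (z₀ + w) = (9 − z₀) − w = 9 − w.
f(z) = 1/(9 − w)^2 = (1/(9)^2) · (1 − w/(9))^{−2}.
By the binomial series (1−u)^{−2} = Σ_{n≥0} C(n+1, 1) u^n for |u|<1, with u = w/(9):
  c_n = C(n+1, 1) / (9)^(n+2).
  c_0 = 1/(9)^2 = 1/81.
  c_1 = 2/(9)^3 = 2/729.
  c_2 = 3/(9)^4 = 1/2187.
The series is valid for |w/d| < 1, i.e. |z − z₀| < |d|.
Radius of convergence: R = |9 − z₀| = |9| = 9 (distance from z₀ to the singularity z = 9).

c_0 = 1/81, c_1 = 2/729, c_2 = 1/2187; R = 9.


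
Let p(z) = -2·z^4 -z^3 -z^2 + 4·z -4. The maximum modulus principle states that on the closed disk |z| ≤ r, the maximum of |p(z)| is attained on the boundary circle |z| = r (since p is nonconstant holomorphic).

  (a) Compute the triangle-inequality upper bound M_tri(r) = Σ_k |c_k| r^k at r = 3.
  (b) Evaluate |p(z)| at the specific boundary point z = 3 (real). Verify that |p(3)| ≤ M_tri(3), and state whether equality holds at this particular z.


Coefficients: c_0 = -4, c_1 = 4, c_2 = -1, c_3 = -1, c_4 = -2. Radius r = 3.
Part (a). Triangle bound: M_tri(r) = Σ_k |c_k| r^k
  = |-4|·3^0 + |4|·3^1 + |-1|·3^2 + |-1|·3^3 + |-2|·3^4
  = 4 + 12 + 9 + 27 + 162 = 214.
This bounds M(r) := max_{|z|=r} |p(z)| from above; equality holds iff all terms c_k z^k can be made to align in phase at a single z on |z|=r.
Part (b). At z = 3 (real, on the circle |z| = r):
  p(3) = (-4)·3^0 + (4)·3^1 + (-1)·3^2 + (-1)·3^3 + (-2)·3^4 = -190.
  |p(3)| = 190.
Check: |p(3)| = 190 ≤ 214 = M_tri(3). ✓ Equality does not hold at z = 3 (the coefficients have mixed signs, so the terms do not all align in phase there).

M_tri(3) = 214; |p(3)| = 190; equality at z=3: no.


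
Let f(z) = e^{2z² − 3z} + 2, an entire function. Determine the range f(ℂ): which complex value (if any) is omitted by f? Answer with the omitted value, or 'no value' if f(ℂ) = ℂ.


Little Picard bounds the complement of f(ℂ) to at most one point.
The exponent g(z) = 2z² − 3z is a nonconstant polynomial, hence surjective onto ℂ. So e^{g(z)} takes every value in {e^w : w ∈ ℂ} = ℂ ∖ {0}. Adding 2 shifts the range to ℂ ∖ {2}. f omits exactly 2.

Omitted value: 2.


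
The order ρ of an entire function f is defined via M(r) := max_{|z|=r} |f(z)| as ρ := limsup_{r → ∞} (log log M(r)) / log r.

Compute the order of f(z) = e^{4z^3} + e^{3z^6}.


Each summand is entire of order 3 and 6 respectively (as in the single-exponential case). The order of a sum is at most the max of the orders, so ρ ≤ 6. For the lower bound: on |z|=r choose arg z so that 3z^6 is real positive; then |e^{3z^6}| = e^{3r^6} while |e^{4z^3}| ≤ e^{4r^3} = o(e^{3r^6}). So |f| ≥ e^{3r^6}(1 − o(1)) and ρ ≥ 6. Hence ρ = max(3, 6) = 6.
Therefore ρ = 6.

Order ρ = 6.


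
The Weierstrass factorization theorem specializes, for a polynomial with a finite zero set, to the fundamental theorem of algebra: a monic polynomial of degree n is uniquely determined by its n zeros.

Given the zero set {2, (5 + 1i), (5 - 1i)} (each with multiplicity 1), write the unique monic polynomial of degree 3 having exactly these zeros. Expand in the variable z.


The polynomial is p(z) = ∏_{α ∈ S} (z − α), where S = {2, (5 + 1i), (5 - 1i)}.
Expanding the product yields: p(z) = z^3 -12·z^2 + 46·z -52.
Note conjugate pairs combine to real quadratics: (z − (5+1i))(z − (5−1i)) = z² − 10z + 26.
The resulting polynomial has degree 3 and real coefficients as required.

p(z) = z^3 -12·z^2 + 46·z -52.


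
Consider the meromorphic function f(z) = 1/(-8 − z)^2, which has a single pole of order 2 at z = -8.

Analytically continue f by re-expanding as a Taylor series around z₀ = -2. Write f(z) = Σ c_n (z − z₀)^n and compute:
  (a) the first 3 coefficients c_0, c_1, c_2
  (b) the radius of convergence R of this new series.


Let w = z − z₀, so z = z₀ + w.
Then -8 − z = -8 − (z₀ + w) = (-8 − z₀) − w = -6 − w.
f(z) = 1/(-6 − w)^2 = (1/(-6)^2) · (1 − w/(-6))^{−2}.
By the binomial series (1−u)^{−2} = Σ_{n≥0} C(n+1, 1) u^n for |u|<1, with u = w/(-6):
  c_n = C(n+1, 1) / (-6)^(n+2).
  c_0 = 1/(-6)^2 = 1/36.
  c_1 = 2/(-6)^3 = -1/108.
  c_2 = 3/(-6)^4 = 1/432.
The series is valid for |w/d| < 1, i.e. |z − z₀| < |d|.
Radius of convergence: R = |-8 − z₀| = |-6| = 6 (distance from z₀ to the singularity z = -8).

c_0 = 1/36, c_1 = -1/108, c_2 = 1/432; R = 6.


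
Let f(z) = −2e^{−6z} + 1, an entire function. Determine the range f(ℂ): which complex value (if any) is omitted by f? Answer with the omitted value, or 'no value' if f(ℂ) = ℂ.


Little Picard bounds the complement of f(ℂ) to at most one point.
e^{−6z} is never zero on ℂ, so -2·e^{−6z} takes every value in ℂ ∖ {0}. Adding 1 shifts the range to ℂ ∖ {1}. Thus f omits exactly the value 1.

Omitted value: 1.


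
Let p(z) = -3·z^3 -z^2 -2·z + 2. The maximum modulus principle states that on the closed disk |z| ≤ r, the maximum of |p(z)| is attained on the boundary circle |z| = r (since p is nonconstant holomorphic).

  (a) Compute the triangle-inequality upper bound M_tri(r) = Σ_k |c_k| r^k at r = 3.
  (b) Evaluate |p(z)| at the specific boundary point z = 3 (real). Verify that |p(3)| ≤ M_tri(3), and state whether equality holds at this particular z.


Coefficients: c_0 = 2, c_1 = -2, c_2 = -1, c_3 = -3. Radius r = 3.
Part (a). Triangle bound: M_tri(r) = Σ_k |c_k| r^k
  = |2|·3^0 + |-2|·3^1 + |-1|·3^2 + |-3|·3^3
  = 2 + 6 + 9 + 81 = 98.
This bounds M(r) := max_{|z|=r} |p(z)| from above; equality holds iff all terms c_k z^k can be made to align in phase at a single z on |z|=r.
Part (b). At z = 3 (real, on the circle |z| = r):
  p(3) = (2)·3^0 + (-2)·3^1 + (-1)·3^2 + (-3)·3^3 = -94.
  |p(3)| = 94.
Check: |p(3)| = 94 ≤ 98 = M_tri(3). ✓ Equality does not hold at z = 3 (the coefficients have mixed signs, so the terms do not all align in phase there).

M_tri(3) = 98; |p(3)| = 94; equality at z=3: no.


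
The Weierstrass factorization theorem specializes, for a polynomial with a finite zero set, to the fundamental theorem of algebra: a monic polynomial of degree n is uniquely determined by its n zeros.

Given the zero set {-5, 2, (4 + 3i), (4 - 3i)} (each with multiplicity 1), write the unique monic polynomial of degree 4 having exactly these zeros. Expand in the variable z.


The polynomial is p(z) = ∏_{α ∈ S} (z − α), where S = {-5, 2, (4 + 3i), (4 - 3i)}.
Expanding the product yields: p(z) = z^4 -5·z^3 -9·z^2 + 155·z -250.
Note conjugate pairs combine to real quadratics: (z − (4+3i))(z − (4−3i)) = z² − 8z + 25.
The resulting polynomial has degree 4 and real coefficients as required.

p(z) = z^4 -5·z^3 -9·z^2 + 155·z -250.


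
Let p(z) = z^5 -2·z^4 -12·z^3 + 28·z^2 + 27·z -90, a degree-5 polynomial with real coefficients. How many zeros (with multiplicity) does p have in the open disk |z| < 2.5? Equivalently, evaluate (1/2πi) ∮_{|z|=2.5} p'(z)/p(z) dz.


The zeros of p are: -3, (2 + 1i), (2 - 1i), 3, -2.
Their magnitudes are: 3, 2.236, 2.236, 3, 2.
Zeros with |z| < R = 2.5: (2 + 1i), (2 - 1i), -2.
Count = 3.
By the argument principle, (1/2πi) ∮_{|z|=R} p'(z)/p(z) dz equals exactly this count.

Number of zeros inside |z| < 2.5: 3.


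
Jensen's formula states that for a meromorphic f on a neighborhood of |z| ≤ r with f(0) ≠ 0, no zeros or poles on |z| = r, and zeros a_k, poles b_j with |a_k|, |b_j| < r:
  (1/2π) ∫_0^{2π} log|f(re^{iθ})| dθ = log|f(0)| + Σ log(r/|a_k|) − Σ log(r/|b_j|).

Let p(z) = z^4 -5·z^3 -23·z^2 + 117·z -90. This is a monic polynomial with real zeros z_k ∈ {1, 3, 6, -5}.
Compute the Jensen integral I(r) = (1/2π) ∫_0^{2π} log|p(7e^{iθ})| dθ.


Zeros: -5, 1, 3, 6; r = 7.
Inside |z| < r: -5, 1, 3, 6. Outside (|z| ≥ r): ∅.
p(0) = -90, so log|p(0)| = log(90) = 4.4998.
Apply Jensen: I(r) = log|p(0)| + Σ_k log(r/|z_k|), summed over zeros inside |z| < r.
  log(r/|z_k|) for z_k = 1: log(7/1) = 1.9459
  log(r/|z_k|) for z_k = 3: log(7/3) = 0.8473
  log(r/|z_k|) for z_k = 6: log(7/6) = 0.1542
  log(r/|z_k|) for z_k = -5: log(7/5) = 0.3365
Sum over inside zeros: 3.2838.
I(r) = log|p(0)| + (inside sum) = 4.4998 + 3.2838 = 7.7836.
Closed form (all zeros inside, monic): I(r) = n·log(r) = 4·log(7) = 7.7836. ✓

I(r) ≈ 7.7836.


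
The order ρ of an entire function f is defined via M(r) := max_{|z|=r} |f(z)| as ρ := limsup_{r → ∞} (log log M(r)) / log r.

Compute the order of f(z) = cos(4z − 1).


cos(w) is a linear combination of e^{iw} and e^{−iw} (or e^w, e^{−w} in the hyperbolic case), so |cos(w)| ≤ e^{|w|}. With w = 4z − 1, |w| ≤ 4|z| + 1 = 4r + 1 on |z| = r, giving M(r) ≤ e^{4r + 1}, so ρ ≤ 1. On a suitable ray (z = it for sin/cos; z = t for sinh/cosh, t real → ∞), |cos(4z − 1)| grows like e^{4|t|}/2, so ρ ≥ 1. Hence ρ = 1.
Therefore ρ = 1.

Order ρ = 1.


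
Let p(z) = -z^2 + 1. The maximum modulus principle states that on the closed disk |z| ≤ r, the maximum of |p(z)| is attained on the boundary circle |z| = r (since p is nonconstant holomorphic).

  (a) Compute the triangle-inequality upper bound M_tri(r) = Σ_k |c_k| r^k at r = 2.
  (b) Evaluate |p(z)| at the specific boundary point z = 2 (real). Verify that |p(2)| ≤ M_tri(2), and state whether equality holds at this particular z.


Coefficients: c_0 = 1, c_1 = 0, c_2 = -1. Radius r = 2.
Part (a). Triangle bound: M_tri(r) = Σ_k |c_k| r^k
  = |1|·2^0 + |0|·2^1 + |-1|·2^2
  = 1 + 0 + 4 = 5.
This bounds M(r) := max_{|z|=r} |p(z)| from above; equality holds iff all terms c_k z^k can be made to align in phase at a single z on |z|=r.
Part (b). At z = 2 (real, on the circle |z| = r):
  p(2) = (1)·2^0 + (0)·2^1 + (-1)·2^2 = -3.
  |p(2)| = 3.
Check: |p(2)| = 3 ≤ 5 = M_tri(2). ✓ Equality does not hold at z = 2 (the coefficients have mixed signs, so the terms do not all align in phase there).

M_tri(2) = 5; |p(2)| = 3; equality at z=2: no.


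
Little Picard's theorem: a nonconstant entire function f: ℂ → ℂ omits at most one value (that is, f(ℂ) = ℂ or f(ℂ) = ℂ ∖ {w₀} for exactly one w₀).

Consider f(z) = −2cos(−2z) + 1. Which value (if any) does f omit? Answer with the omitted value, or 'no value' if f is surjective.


Little Picard bounds the complement of f(ℂ) to at most one point.
cos is entire and surjective onto ℂ: for every w ∈ ℂ, cos(ζ) = w has a solution ζ ∈ ℂ (e.g., via the complex inverse arccos). With ζ = −2z this gives z = ζ/(-2). Then -2·cos(−2z) takes every value in -2·ℂ = ℂ, and adding 1 is a bijection of ℂ. So f is surjective and omits no value. (Note: only on the real line is cos bounded by [−1, 1].)

Omitted value: no value.


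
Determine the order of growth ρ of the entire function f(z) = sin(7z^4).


Write sin(w) = (e^{iw} ± e^{−iw})/(2 or 2i), so |sin(w)| ≤ e^{|w|}. With w = 7z^4, |w| ≤ 7r^4 + 0 on |z|=r, giving M(r) ≤ e^{7r^4 + 0} and ρ ≤ 4. For the lower bound, choose z on |z|=r with 7z^4 purely imaginary of modulus 7r^4; then |sin(7z^4)| grows like e^{7r^4}/2, so ρ ≥ 4. Hence ρ = 4.
Therefore ρ = 4.

Order ρ = 4.


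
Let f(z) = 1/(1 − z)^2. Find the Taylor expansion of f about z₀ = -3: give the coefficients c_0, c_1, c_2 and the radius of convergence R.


Let w = z − z₀, so z = z₀ + w.
Then 1 − z = 1 − (z₀ + w) = (1 − z₀) − w = 4 − w.
f(z) = 1/(4 − w)^2 = (1/(4)^2) · (1 − w/(4))^{−2}.
By the binomial series (1−u)^{−2} = Σ_{n≥0} C(n+1, 1) u^n for |u|<1, with u = w/(4):
  c_n = C(n+1, 1) / (4)^(n+2).
  c_0 = 1/(4)^2 = 1/16.
  c_1 = 2/(4)^3 = 1/32.
  c_2 = 3/(4)^4 = 3/256.
The series is valid for |w/d| < 1, i.e. |z − z₀| < |d|.
Radius of convergence: R = |1 − z₀| = |4| = 4 (distance from z₀ to the singularity z = 1).

c_0 = 1/16, c_1 = 1/32, c_2 = 3/256; R = 4.


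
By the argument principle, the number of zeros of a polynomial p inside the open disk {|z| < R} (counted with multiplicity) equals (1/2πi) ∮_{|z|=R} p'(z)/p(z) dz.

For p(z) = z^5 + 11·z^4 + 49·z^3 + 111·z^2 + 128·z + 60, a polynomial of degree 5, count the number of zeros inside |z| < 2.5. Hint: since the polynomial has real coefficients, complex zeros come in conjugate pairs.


The zeros of p are: (-2 + 1i), (-2 - 1i), -2, -3, -2.
Their magnitudes are: 2.236, 2.236, 2, 3, 2.
Zeros with |z| < R = 2.5: (-2 + 1i), (-2 - 1i), -2, -2.
Count = 4.
By the argument principle, (1/2πi) ∮_{|z|=R} p'(z)/p(z) dz equals exactly this count.

Number of zeros inside |z| < 2.5: 4.


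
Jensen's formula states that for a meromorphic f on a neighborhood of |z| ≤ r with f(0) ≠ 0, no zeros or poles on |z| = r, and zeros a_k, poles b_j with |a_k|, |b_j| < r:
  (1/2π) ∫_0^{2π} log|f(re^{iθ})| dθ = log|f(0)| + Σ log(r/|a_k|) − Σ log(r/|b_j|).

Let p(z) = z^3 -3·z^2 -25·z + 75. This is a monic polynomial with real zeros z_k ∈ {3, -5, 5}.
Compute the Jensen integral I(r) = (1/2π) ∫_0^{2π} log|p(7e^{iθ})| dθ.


Zeros: -5, 3, 5; r = 7.
Inside |z| < r: -5, 3, 5. Outside (|z| ≥ r): ∅.
p(0) = 75, so log|p(0)| = log(75) = 4.3175.
Apply Jensen: I(r) = log|p(0)| + Σ_k log(r/|z_k|), summed over zeros inside |z| < r.
  log(r/|z_k|) for z_k = 3: log(7/3) = 0.8473
  log(r/|z_k|) for z_k = -5: log(7/5) = 0.3365
  log(r/|z_k|) for z_k = 5: log(7/5) = 0.3365
Sum over inside zeros: 1.5202.
I(r) = log|p(0)| + (inside sum) = 4.3175 + 1.5202 = 5.8377.
Closed form (all zeros inside, monic): I(r) = n·log(r) = 3·log(7) = 5.8377. ✓

I(r) ≈ 5.8377.


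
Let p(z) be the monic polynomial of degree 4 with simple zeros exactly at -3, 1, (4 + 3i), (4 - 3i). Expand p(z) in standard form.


The polynomial is p(z) = ∏_{α ∈ S} (z − α), where S = {-3, 1, (4 + 3i), (4 - 3i)}.
Expanding the product yields: p(z) = z^4 -6·z^3 + 6·z^2 + 74·z -75.
Note conjugate pairs combine to real quadratics: (z − (4+3i))(z − (4−3i)) = z² − 8z + 25.
The resulting polynomial has degree 4 and real coefficients as required.

p(z) = z^4 -6·z^3 + 6·z^2 + 74·z -75.


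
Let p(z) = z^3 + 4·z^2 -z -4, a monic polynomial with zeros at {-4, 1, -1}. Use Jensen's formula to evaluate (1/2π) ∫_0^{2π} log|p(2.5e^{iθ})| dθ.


Zeros: -4, -1, 1; r = 2.5.
Inside |z| < r: -1, 1. Outside (|z| ≥ r): -4.
p(0) = -4, so log|p(0)| = log(4) = 1.3863.
Apply Jensen: I(r) = log|p(0)| + Σ_k log(r/|z_k|), summed over zeros inside |z| < r.
  log(r/|z_k|) for z_k = 1: log(2.5/1) = 0.9163
  log(r/|z_k|) for z_k = -1: log(2.5/1) = 0.9163
  Outside zeros (-4) contribute nothing to the Jensen sum.
Sum over inside zeros: 1.8326.
I(r) = log|p(0)| + (inside sum) = 1.3863 + 1.8326 = 3.2189.
Note: since some zeros are outside |z| ≤ r, the simplified n·log(r) form does NOT apply — only the inside zeros contribute.

I(r) ≈ 3.2189.


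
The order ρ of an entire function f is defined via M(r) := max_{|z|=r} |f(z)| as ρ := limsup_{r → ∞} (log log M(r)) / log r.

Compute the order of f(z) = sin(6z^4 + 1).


Write sin(w) = (e^{iw} ± e^{−iw})/(2 or 2i), so |sin(w)| ≤ e^{|w|}. With w = 6z^4 + 1, |w| ≤ 6r^4 + 1 on |z|=r, giving M(r) ≤ e^{6r^4 + 1} and ρ ≤ 4. For the lower bound, choose z on |z|=r with 6z^4 purely imaginary of modulus 6r^4; then |sin(6z^4 + 1)| grows like e^{6r^4}/2, so ρ ≥ 4. Hence ρ = 4.
Therefore ρ = 4.

Order ρ = 4.


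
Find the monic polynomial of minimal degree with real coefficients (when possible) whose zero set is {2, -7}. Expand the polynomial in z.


The polynomial is p(z) = ∏_{α ∈ S} (z − α), where S = {2, -7}.
Expanding the product yields: p(z) = z^2 + 5·z -14.
The resulting polynomial has degree 2 and real coefficients as required.

p(z) = z^2 + 5·z -14.


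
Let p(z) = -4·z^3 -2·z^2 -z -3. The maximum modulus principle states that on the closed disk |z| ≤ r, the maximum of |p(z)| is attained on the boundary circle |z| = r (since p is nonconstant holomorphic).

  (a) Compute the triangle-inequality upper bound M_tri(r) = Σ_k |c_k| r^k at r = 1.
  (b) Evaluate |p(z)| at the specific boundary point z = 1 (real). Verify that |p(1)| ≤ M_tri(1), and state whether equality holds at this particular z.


Coefficients: c_0 = -3, c_1 = -1, c_2 = -2, c_3 = -4. Radius r = 1.
Part (a). Triangle bound: M_tri(r) = Σ_k |c_k| r^k
  = |-3|·1^0 + |-1|·1^1 + |-2|·1^2 + |-4|·1^3
  = 3 + 1 + 2 + 4 = 10.
This bounds M(r) := max_{|z|=r} |p(z)| from above; equality holds iff all terms c_k z^k can be made to align in phase at a single z on |z|=r.
Part (b). At z = 1 (real, on the circle |z| = r):
  p(1) = (-3)·1^0 + (-1)·1^1 + (-2)·1^2 + (-4)·1^3 = -10.
  |p(1)| = 10.
Since all nonzero coefficients share the same sign, |p(1)| = 10 = M_tri(1); the triangle bound is attained at z = 1, so in fact M(r) = 10.

M_tri(1) = 10; |p(1)| = 10; equality at z=1: yes.
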